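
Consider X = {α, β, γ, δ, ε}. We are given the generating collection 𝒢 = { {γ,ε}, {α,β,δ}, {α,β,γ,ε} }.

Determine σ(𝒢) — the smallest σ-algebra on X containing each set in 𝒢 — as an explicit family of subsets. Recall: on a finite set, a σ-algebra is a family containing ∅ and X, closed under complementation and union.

Initial family (5 sets): { ∅, {γ,ε}, {α,β,δ}, {α,β,γ,ε}, X }.
Step 1. New:
  {δ}  = ᶜ of {α,β,γ,ε}
  [6 total]
Step 2: 1 new —
  {γ,δ,ε}  = {δ} ∪ {γ,ε}
  [7 total]
Step 3 (1 new):
  {α,β}  = ᶜ of {γ,δ,ε}
  [8 total]
Step 4 adds nothing — fixpoint reached.

Hence σ(𝒢) has 8 members: { ∅, {δ}, {α,β}, {γ,ε}, {α,β,δ}, {γ,δ,ε}, {α,β,γ,ε}, X }.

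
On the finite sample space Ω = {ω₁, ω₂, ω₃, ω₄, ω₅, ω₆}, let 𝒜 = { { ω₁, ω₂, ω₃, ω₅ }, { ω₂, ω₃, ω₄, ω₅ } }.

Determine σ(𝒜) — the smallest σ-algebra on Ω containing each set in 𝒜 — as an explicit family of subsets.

Seed the family with 𝒜 together with ∅ and Ω: { {  }, { ω₁, ω₂, ω₃, ω₅ }, { ω₂, ω₃, ω₄, ω₅ }, Ω }.
Pass 1 adds 3:
  { ω₁, ω₆ }  = Ω∖{ ω₂, ω₃, ω₄, ω₅ }
  { ω₄, ω₆ }  = Ω∖{ ω₁, ω₂, ω₃, ω₅ }
  { ω₁, ω₂, ω₃, ω₄, ω₅ }  = { ω₁, ω₂, ω₃, ω₅ } ∪ { ω₂, ω₃, ω₄, ω₅ }
  — 7 sets.
Pass 2. New:
  { ω₆ }  = Ω∖{ ω₁, ω₂, ω₃, ω₄, ω₅ }
  { ω₁, ω₄, ω₆ }  = { ω₁, ω₆ } ∪ { ω₄, ω₆ }
  { ω₁, ω₂, ω₃, ω₅, ω₆ }  = { ω₁, ω₆ } ∪ { ω₁, ω₂, ω₃, ω₅ }
  { ω₂, ω₃, ω₄, ω₅, ω₆ }  = { ω₂, ω₃, ω₄, ω₅ } ∪ { ω₄, ω₆ }
  — 11 sets.
Pass 3 adds 3:
  { ω₁ }  = Ω∖{ ω₂, ω₃, ω₄, ω₅, ω₆ }
  { ω₄ }  = Ω∖{ ω₁, ω₂, ω₃, ω₅, ω₆ }
  { ω₂, ω₃, ω₅ }  = Ω∖{ ω₁, ω₄, ω₆ }
  — 14 sets.
Pass 4: +2 →
  { ω₁, ω₄ }  = { ω₁ } ∪ { ω₄ }
  { ω₂, ω₃, ω₅, ω₆ }  = { ω₂, ω₃, ω₅ } ∪ { ω₆ }
  — 16 sets.
Pass 5: stable.

σ(𝒜) = { {  }, { ω₁ }, { ω₄ }, { ω₆ }, { ω₁, ω₄ }, { ω₁, ω₆ }, { ω₄, ω₆ }, { ω₁, ω₄, ω₆ }, { ω₂, ω₃, ω₅ }, { ω₁, ω₂, ω₃, ω₅ }, { ω₂, ω₃, ω₄, ω₅ }, { ω₂, ω₃, ω₅, ω₆ }, { ω₁, ω₂, ω₃, ω₄, ω₅ }, { ω₁, ω₂, ω₃, ω₅, ω₆ }, { ω₂, ω₃, ω₄, ω₅, ω₆ }, Ω }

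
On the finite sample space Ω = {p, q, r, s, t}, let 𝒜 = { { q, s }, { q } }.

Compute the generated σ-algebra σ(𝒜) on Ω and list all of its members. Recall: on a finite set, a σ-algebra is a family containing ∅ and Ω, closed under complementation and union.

Take S₀ = 𝒜 ∪ {∅, Ω} = { ∅, { q }, { q, s }, Ω }.
Step 1. New:
  { p, r, t }  = { q, s }ᶜ
  { p, r, s, t }  = { q }ᶜ
  |family| = 6
Step 2 adds 1:
  { p, q, r, t }  = { p, r, t } ∪ { q }
  |family| = 7
Step 3 adds 1:
  { s }  = { p, q, r, t }ᶜ
  |family| = 8
Step 4: closed — nothing new.

Therefore σ(𝒜) = { ∅, { q }, { s }, { q, s }, { p, r, t }, { p, q, r, t }, { p, r, s, t }, Ω } (|σ(𝒜)| = 8).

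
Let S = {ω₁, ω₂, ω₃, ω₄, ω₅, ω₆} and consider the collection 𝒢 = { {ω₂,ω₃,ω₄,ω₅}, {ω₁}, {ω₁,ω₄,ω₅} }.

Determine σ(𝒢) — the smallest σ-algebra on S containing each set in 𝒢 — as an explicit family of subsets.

σ(𝒢) (16 sets): { ∅, {ω₁}, {ω₆}, {ω₁,ω₆}, {ω₂,ω₃}, {ω₄,ω₅}, {ω₁,ω₂,ω₃}, {ω₁,ω₄,ω₅}, {ω₂,ω₃,ω₆}, {ω₄,ω₅,ω₆}, {ω₁,ω₂,ω₃,ω₆}, {ω₁,ω₄,ω₅,ω₆}, {ω₂,ω₃,ω₄,ω₅}, {ω₁,ω₂,ω₃,ω₄,ω₅}, {ω₂,ω₃,ω₄,ω₅,ω₆}, S }

Check:
Start: 𝒢 ∪ {∅, S} = { ∅, {ω₁}, {ω₁,ω₄,ω₅}, {ω₂,ω₃,ω₄,ω₅}, S }.
Step 1. New:
  {ω₁,ω₆}  = ᶜ of {ω₂,ω₃,ω₄,ω₅}
  {ω₂,ω₃,ω₆}  = ᶜ of {ω₁,ω₄,ω₅}
  {ω₁,ω₂,ω₃,ω₄,ω₅}  = {ω₁,ω₄,ω₅} ∪ {ω₂,ω₃,ω₄,ω₅}
  {ω₂,ω₃,ω₄,ω₅,ω₆}  = ᶜ of {ω₁}
  — 9 sets.
Step 2 (3 new):
  {ω₆}  = ᶜ of {ω₁,ω₂,ω₃,ω₄,ω₅}
  {ω₁,ω₂,ω₃,ω₆}  = {ω₁,ω₆} ∪ {ω₂,ω₃,ω₆}
  {ω₁,ω₄,ω₅,ω₆}  = {ω₁,ω₄,ω₅} ∪ {ω₁,ω₆}
  — 12 sets.
Step 3: +2 →
  {ω₂,ω₃}  = ᶜ of {ω₁,ω₄,ω₅,ω₆}
  {ω₄,ω₅}  = ᶜ of {ω₁,ω₂,ω₃,ω₆}
  — 14 sets.
Step 4 adds 2:
  {ω₁,ω₂,ω₃}  = {ω₂,ω₃} ∪ {ω₁}
  {ω₄,ω₅,ω₆}  = {ω₄,ω₅} ∪ {ω₆}
  — 16 sets.
Step 5: stable.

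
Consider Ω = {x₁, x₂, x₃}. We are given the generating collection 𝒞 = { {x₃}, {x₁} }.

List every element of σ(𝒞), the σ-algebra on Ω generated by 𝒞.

Start: 𝒞 ∪ {∅, Ω} = { ∅, {x₁}, {x₃}, Ω }.
Step 1: +3 →
  {x₁, x₂}  = {x₃}ᶜ
  {x₁, x₃}  = {x₃} ∪ {x₁}
  {x₂, x₃}  = {x₁}ᶜ
  — 7 sets.
Step 2: 1 new —
  {x₂}  = {x₁, x₃}ᶜ
  — 8 sets.
Step 3: closed — nothing new.

σ(𝒞) = { ∅, {x₁}, {x₂}, {x₃}, {x₁, x₂}, {x₁, x₃}, {x₂, x₃}, Ω }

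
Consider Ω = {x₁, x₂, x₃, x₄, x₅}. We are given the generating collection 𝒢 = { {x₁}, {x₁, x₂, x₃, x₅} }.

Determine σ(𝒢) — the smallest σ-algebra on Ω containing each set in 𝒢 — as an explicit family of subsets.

Take S₀ = 𝒢 ∪ {∅, Ω} = { {}, {x₁}, {x₁, x₂, x₃, x₅}, Ω }.
Round 1 (2 new):
  {x₄}  = ᶜ of {x₁, x₂, x₃, x₅}
  {x₂, x₃, x₄, x₅}  = ᶜ of {x₁}
  — 6 sets.
Round 2 (1 new):
  {x₁, x₄}  = {x₄} ∪ {x₁}
  — 7 sets.
Round 3: +1 →
  {x₂, x₃, x₅}  = ᶜ of {x₁, x₄}
  — 8 sets.
Round 4: closed — nothing new.

σ(𝒢) = { {}, {x₁}, {x₄}, {x₁, x₄}, {x₂, x₃, x₅}, {x₁, x₂, x₃, x₅}, {x₂, x₃, x₄, x₅}, Ω }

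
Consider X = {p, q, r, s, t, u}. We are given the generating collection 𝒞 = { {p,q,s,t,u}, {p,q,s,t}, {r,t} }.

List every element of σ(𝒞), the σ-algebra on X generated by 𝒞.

Answer: σ(𝒞) = { ∅, {r}, {t}, {u}, {r,t}, {r,u}, {t,u}, {p,q,s}, {r,t,u}, {p,q,r,s}, {p,q,s,t}, {p,q,s,u}, {p,q,r,s,t}, {p,q,r,s,u}, {p,q,s,t,u}, X }

Trace:
Take S₀ = 𝒞 ∪ {∅, X} = { ∅, {r,t}, {p,q,s,t}, {p,q,s,t,u}, X }.
Round 1: 4 new —
  {r}  = X∖{p,q,s,t,u}
  {r,u}  = X∖{p,q,s,t}
  {p,q,s,u}  = X∖{r,t}
  {p,q,r,s,t}  = {r,t} ∪ {p,q,s,t}
  (now 9)
Round 2. New:
  {u}  = X∖{p,q,r,s,t}
  {r,t,u}  = {r,u} ∪ {r,t}
  {p,q,r,s,u}  = {p,q,s,u} ∪ {r}
  (now 12)
Round 3: 2 new —
  {t}  = X∖{p,q,r,s,u}
  {p,q,s}  = X∖{r,t,u}
  (now 14)
Round 4: 2 new —
  {t,u}  = {t} ∪ {u}
  {p,q,r,s}  = {r} ∪ {p,q,s}
  (now 16)
After Round 5 the family is unchanged; done.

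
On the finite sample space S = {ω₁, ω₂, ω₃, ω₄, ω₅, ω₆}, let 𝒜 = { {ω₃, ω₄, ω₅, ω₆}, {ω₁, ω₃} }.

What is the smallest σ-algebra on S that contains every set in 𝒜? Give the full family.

Start: 𝒜 ∪ {∅, S} = { ∅, {ω₁, ω₃}, {ω₃, ω₄, ω₅, ω₆}, S }.
Pass 1 (3 new):
  {ω₁, ω₂}  = {ω₃, ω₄, ω₅, ω₆}ᶜ
  {ω₂, ω₄, ω₅, ω₆}  = {ω₁, ω₃}ᶜ
  {ω₁, ω₃, ω₄, ω₅, ω₆}  = {ω₁, ω₃} ∪ {ω₃, ω₄, ω₅, ω₆}
  — 7 sets.
Pass 2 adds 4:
  {ω₂}  = {ω₁, ω₃, ω₄, ω₅, ω₆}ᶜ
  {ω₁, ω₂, ω₃}  = {ω₁, ω₂} ∪ {ω₁, ω₃}
  {ω₁, ω₂, ω₄, ω₅, ω₆}  = {ω₂, ω₄, ω₅, ω₆} ∪ {ω₁, ω₂}
  {ω₂, ω₃, ω₄, ω₅, ω₆}  = {ω₂, ω₄, ω₅, ω₆} ∪ {ω₃, ω₄, ω₅, ω₆}
  — 11 sets.
Pass 3 adds 3:
  {ω₁}  = {ω₂, ω₃, ω₄, ω₅, ω₆}ᶜ
  {ω₃}  = {ω₁, ω₂, ω₄, ω₅, ω₆}ᶜ
  {ω₄, ω₅, ω₆}  = {ω₁, ω₂, ω₃}ᶜ
  — 14 sets.
Pass 4. New:
  {ω₂, ω₃}  = {ω₃} ∪ {ω₂}
  {ω₁, ω₄, ω₅, ω₆}  = {ω₄, ω₅, ω₆} ∪ {ω₁}
  — 16 sets.
Pass 5: closed — nothing new.

|σ(𝒜)| = 16.  σ(𝒜) = { ∅, {ω₁}, {ω₂}, {ω₃}, {ω₁, ω₂}, {ω₁, ω₃}, {ω₂, ω₃}, {ω₁, ω₂, ω₃}, {ω₄, ω₅, ω₆}, {ω₁, ω₄, ω₅, ω₆}, {ω₂, ω₄, ω₅, ω₆}, {ω₃, ω₄, ω₅, ω₆}, {ω₁, ω₂, ω₄, ω₅, ω₆}, {ω₁, ω₃, ω₄, ω₅, ω₆}, {ω₂, ω₃, ω₄, ω₅, ω₆}, S }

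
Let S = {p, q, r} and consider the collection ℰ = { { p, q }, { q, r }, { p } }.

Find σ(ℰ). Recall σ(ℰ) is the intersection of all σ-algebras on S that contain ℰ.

Take S₀ = ℰ ∪ {∅, S} = { {  }, { p }, { p, q }, { q, r }, S }.
Iteration 1: 1 new —
  { r }  = ᶜ of { p, q }
Iteration 2: 1 new —
  { p, r }  = { r } ∪ { p }
Iteration 3: 1 new —
  { q }  = ᶜ of { p, r }
Iteration 4: stable.

Hence σ(ℰ) has 8 members: { {  }, { p }, { q }, { r }, { p, q }, { p, r }, { q, r }, S }.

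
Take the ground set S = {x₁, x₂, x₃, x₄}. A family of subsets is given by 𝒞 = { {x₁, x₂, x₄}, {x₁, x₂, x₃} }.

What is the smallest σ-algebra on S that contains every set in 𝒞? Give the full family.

Seed the family with 𝒞 together with ∅ and S: { {}, {x₁, x₂, x₃}, {x₁, x₂, x₄}, S }.
Round 1 (2 new):
  {x₃}  = S∖{x₁, x₂, x₄}
  {x₄}  = S∖{x₁, x₂, x₃}
  — 6 sets.
Round 2 (1 new):
  {x₃, x₄}  = {x₃} ∪ {x₄}
  — 7 sets.
Round 3 (1 new):
  {x₁, x₂}  = S∖{x₃, x₄}
  — 8 sets.
After Round 4 the family is unchanged; done.

Therefore σ(𝒞) = { {}, {x₃}, {x₄}, {x₁, x₂}, {x₃, x₄}, {x₁, x₂, x₃}, {x₁, x₂, x₄}, S } (|σ(𝒞)| = 8).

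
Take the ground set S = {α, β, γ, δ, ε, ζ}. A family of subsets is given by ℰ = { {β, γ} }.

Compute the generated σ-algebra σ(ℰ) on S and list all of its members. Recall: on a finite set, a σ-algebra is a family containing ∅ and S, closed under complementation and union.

σ(ℰ) = { {}, {β, γ}, {α, δ, ε, ζ}, S }

Derivation:
Initial family (3 sets): { {}, {β, γ}, S }.
Step 1. New:
  {α, δ, ε, ζ}  = S∖{β, γ}
  |family| = 4
Step 2: already closed under ᶜ and ∪.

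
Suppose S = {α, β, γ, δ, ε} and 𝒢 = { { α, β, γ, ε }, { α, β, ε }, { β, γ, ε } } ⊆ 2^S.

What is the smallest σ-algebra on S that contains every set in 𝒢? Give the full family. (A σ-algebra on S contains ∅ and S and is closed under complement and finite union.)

Start: 𝒢 ∪ {∅, S} = { ∅, { α, β, ε }, { β, γ, ε }, { α, β, γ, ε }, S }.
Round 1. New:
  { δ }  = S∖{ α, β, γ, ε }
  { α, δ }  = S∖{ β, γ, ε }
  { γ, δ }  = S∖{ α, β, ε }
  (now 8)
Round 2: +3 →
  { α, γ, δ }  = { γ, δ } ∪ { α, δ }
  { α, β, δ, ε }  = { δ } ∪ { α, β, ε }
  { β, γ, δ, ε }  = { δ } ∪ { β, γ, ε }
  (now 11)
Round 3. New:
  { α }  = S∖{ β, γ, δ, ε }
  { γ }  = S∖{ α, β, δ, ε }
  { β, ε }  = S∖{ α, γ, δ }
  (now 14)
Round 4 adds 2:
  { α, γ }  = { γ } ∪ { α }
  { β, δ, ε }  = { β, ε } ∪ { δ }
  (now 16)
Round 5: already closed under ᶜ and ∪.

Hence σ(𝒢) has 16 members: { ∅, { α }, { γ }, { δ }, { α, γ }, { α, δ }, { β, ε }, { γ, δ }, { α, β, ε }, { α, γ, δ }, { β, γ, ε }, { β, δ, ε }, { α, β, γ, ε }, { α, β, δ, ε }, { β, γ, δ, ε }, S }.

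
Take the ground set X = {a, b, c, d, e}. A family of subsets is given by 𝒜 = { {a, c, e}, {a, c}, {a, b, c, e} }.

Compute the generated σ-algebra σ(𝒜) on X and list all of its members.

Take S₀ = 𝒜 ∪ {∅, X} = { ∅, {a, c}, {a, c, e}, {a, b, c, e}, X }.
Round 1: +3 →
  {d}  = complement {a, b, c, e}
  {b, d}  = complement {a, c, e}
  {b, d, e}  = complement {a, c}
  [8 total]
Round 2 adds 3:
  {a, c, d}  = {d} ∪ {a, c}
  {a, b, c, d}  = {a, c} ∪ {b, d}
  {a, c, d, e}  = {d} ∪ {a, c, e}
  [11 total]
Round 3 adds 3:
  {b}  = complement {a, c, d, e}
  {e}  = complement {a, b, c, d}
  {b, e}  = complement {a, c, d}
  [14 total]
Round 4 adds 2:
  {d, e}  = {d} ∪ {e}
  {a, b, c}  = {a, c} ∪ {b}
  [16 total]
Round 5 adds nothing — fixpoint reached.

Hence σ(𝒜) has 16 members: { ∅, {b}, {d}, {e}, {a, c}, {b, d}, {b, e}, {d, e}, {a, b, c}, {a, c, d}, {a, c, e}, {b, d, e}, {a, b, c, d}, {a, b, c, e}, {a, c, d, e}, X }.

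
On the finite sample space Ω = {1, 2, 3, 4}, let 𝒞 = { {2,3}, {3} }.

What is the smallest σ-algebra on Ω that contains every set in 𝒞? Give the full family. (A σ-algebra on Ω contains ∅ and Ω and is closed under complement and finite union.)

Start: 𝒞 ∪ {∅, Ω} = { {}, {3}, {2,3}, Ω }.
Step 1. New:
  {1,4}  = Ω∖{2,3}
  {1,2,4}  = Ω∖{3}
  [6 total]
Step 2: 1 new —
  {1,3,4}  = {3} ∪ {1,4}
  [7 total]
Step 3: +1 →
  {2}  = Ω∖{1,3,4}
  [8 total]
Step 4: already closed under ᶜ and ∪.

σ(𝒞) = { {}, {2}, {3}, {1,4}, {2,3}, {1,2,4}, {1,3,4}, Ω }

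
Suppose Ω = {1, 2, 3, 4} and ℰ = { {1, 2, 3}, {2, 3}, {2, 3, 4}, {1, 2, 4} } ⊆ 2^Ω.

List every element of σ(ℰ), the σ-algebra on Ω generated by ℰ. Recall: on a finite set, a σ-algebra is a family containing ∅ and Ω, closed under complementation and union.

Start: ℰ ∪ {∅, Ω} = { {}, {2, 3}, {1, 2, 3}, {1, 2, 4}, {2, 3, 4}, Ω }.
Round 1 adds 4:
  {1}  = ᶜ of {2, 3, 4}
  {3}  = ᶜ of {1, 2, 4}
  {4}  = ᶜ of {1, 2, 3}
  {1, 4}  = ᶜ of {2, 3}
  (now 10)
Round 2 (3 new):
  {1, 3}  = {3} ∪ {1}
  {3, 4}  = {3} ∪ {4}
  {1, 3, 4}  = {3} ∪ {1, 4}
  (now 13)
Round 3: 3 new —
  {2}  = ᶜ of {1, 3, 4}
  {1, 2}  = ᶜ of {3, 4}
  {2, 4}  = ᶜ of {1, 3}
  (now 16)
Round 4: stable.

|σ(ℰ)| = 16.  σ(ℰ) = { {}, {1}, {2}, {3}, {4}, {1, 2}, {1, 3}, {1, 4}, {2, 3}, {2, 4}, {3, 4}, {1, 2, 3}, {1, 2, 4}, {1, 3, 4}, {2, 3, 4}, Ω }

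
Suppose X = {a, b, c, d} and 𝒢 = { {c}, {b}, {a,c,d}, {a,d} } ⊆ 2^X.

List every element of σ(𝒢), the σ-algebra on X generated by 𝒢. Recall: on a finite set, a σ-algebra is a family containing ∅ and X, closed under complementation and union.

|σ(𝒢)| = 8.  σ(𝒢) = { {}, {b}, {c}, {a,d}, {b,c}, {a,b,d}, {a,c,d}, X }

Trace:
Take S₀ = 𝒢 ∪ {∅, X} = { {}, {b}, {c}, {a,d}, {a,c,d}, X }.
Iteration 1: +2 →
  {b,c}  = ᶜ of {a,d}
  {a,b,d}  = ᶜ of {c}
  [8 total]
Iteration 2: stable.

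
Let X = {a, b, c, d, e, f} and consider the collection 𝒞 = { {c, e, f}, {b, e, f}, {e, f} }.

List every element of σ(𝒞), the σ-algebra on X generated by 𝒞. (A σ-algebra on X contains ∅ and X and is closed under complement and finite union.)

σ(𝒞) = { {}, {b}, {c}, {a, d}, {b, c}, {e, f}, {a, b, d}, {a, c, d}, {b, e, f}, {c, e, f}, {a, b, c, d}, {a, d, e, f}, {b, c, e, f}, {a, b, d, e, f}, {a, c, d, e, f}, X }

Working:
Initial family (5 sets): { {}, {e, f}, {b, e, f}, {c, e, f}, X }.
Pass 1 adds 4:
  {a, b, d}  = ᶜ of {c, e, f}
  {a, c, d}  = ᶜ of {b, e, f}
  {a, b, c, d}  = ᶜ of {e, f}
  {b, c, e, f}  = {c, e, f} ∪ {b, e, f}
  [9 total]
Pass 2 (3 new):
  {a, d}  = ᶜ of {b, c, e, f}
  {a, b, d, e, f}  = {e, f} ∪ {a, b, d}
  {a, c, d, e, f}  = {e, f} ∪ {a, c, d}
  [12 total]
Pass 3: 3 new —
  {b}  = ᶜ of {a, c, d, e, f}
  {c}  = ᶜ of {a, b, d, e, f}
  {a, d, e, f}  = {a, d} ∪ {e, f}
  [15 total]
Pass 4. New:
  {b, c}  = ᶜ of {a, d, e, f}
  [16 total]
Pass 5 adds nothing — fixpoint reached.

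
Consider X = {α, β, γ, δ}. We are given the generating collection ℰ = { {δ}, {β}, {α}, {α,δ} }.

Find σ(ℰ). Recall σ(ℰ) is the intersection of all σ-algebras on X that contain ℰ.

|σ(ℰ)| = 16.  σ(ℰ) = { ∅, {α}, {β}, {γ}, {δ}, {α,β}, {α,γ}, {α,δ}, {β,γ}, {β,δ}, {γ,δ}, {α,β,γ}, {α,β,δ}, {α,γ,δ}, {β,γ,δ}, X }

Trace:
Seed the family with ℰ together with ∅ and X: { ∅, {α}, {β}, {δ}, {α,δ}, X }.
Pass 1 adds 7:
  {α,β}  = {β} ∪ {α}
  {β,γ}  = {α,δ}ᶜ
  {β,δ}  = {δ} ∪ {β}
  {α,β,γ}  = {δ}ᶜ
  {α,β,δ}  = {α,δ} ∪ {β}
  {α,γ,δ}  = {β}ᶜ
  {β,γ,δ}  = {α}ᶜ
  — 13 sets.
Pass 2: 3 new —
  {γ}  = {α,β,δ}ᶜ
  {α,γ}  = {β,δ}ᶜ
  {γ,δ}  = {α,β}ᶜ
  — 16 sets.
Pass 3 adds nothing — fixpoint reached.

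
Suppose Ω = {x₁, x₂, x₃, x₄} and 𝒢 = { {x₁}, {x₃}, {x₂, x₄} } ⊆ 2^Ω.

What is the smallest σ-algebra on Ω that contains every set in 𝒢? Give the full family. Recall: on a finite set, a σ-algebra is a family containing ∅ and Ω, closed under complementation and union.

Take S₀ = 𝒢 ∪ {∅, Ω} = { ∅, {x₁}, {x₃}, {x₂, x₄}, Ω }.
Round 1 adds 3:
  {x₁, x₃}  = {x₂, x₄}ᶜ
  {x₁, x₂, x₄}  = {x₃}ᶜ
  {x₂, x₃, x₄}  = {x₁}ᶜ
  |family| = 8
After Round 2 the family is unchanged; done.

σ(𝒢) = { ∅, {x₁}, {x₃}, {x₁, x₃}, {x₂, x₄}, {x₁, x₂, x₄}, {x₂, x₃, x₄}, Ω }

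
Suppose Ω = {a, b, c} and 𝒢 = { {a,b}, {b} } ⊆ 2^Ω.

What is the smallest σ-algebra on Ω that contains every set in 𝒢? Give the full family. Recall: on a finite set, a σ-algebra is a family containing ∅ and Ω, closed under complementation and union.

Initial family (4 sets): { ∅, {b}, {a,b}, Ω }.
Step 1 (2 new):
  {c}  = ᶜ of {a,b}
  {a,c}  = ᶜ of {b}
  — 6 sets.
Step 2. New:
  {b,c}  = {c} ∪ {b}
  — 7 sets.
Step 3 adds 1:
  {a}  = ᶜ of {b,c}
  — 8 sets.
After Step 4 the family is unchanged; done.

Therefore σ(𝒢) = { ∅, {a}, {b}, {c}, {a,b}, {a,c}, {b,c}, Ω } (|σ(𝒢)| = 8).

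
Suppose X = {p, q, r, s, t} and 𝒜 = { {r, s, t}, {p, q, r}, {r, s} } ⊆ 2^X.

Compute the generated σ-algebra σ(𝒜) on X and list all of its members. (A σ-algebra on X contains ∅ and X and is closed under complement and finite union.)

Start: 𝒜 ∪ {∅, X} = { {}, {r, s}, {p, q, r}, {r, s, t}, X }.
Step 1 adds 4:
  {p, q}  = complement {r, s, t}
  {s, t}  = complement {p, q, r}
  {p, q, t}  = complement {r, s}
  {p, q, r, s}  = {r, s} ∪ {p, q, r}
Step 2: +3 →
  {t}  = complement {p, q, r, s}
  {p, q, r, t}  = {p, q, r} ∪ {p, q, t}
  {p, q, s, t}  = {p, q} ∪ {s, t}
Step 3 adds 2:
  {r}  = complement {p, q, s, t}
  {s}  = complement {p, q, r, t}
Step 4: 2 new —
  {r, t}  = {r} ∪ {t}
  {p, q, s}  = {p, q} ∪ {s}
Step 5: no new sets; the family is a σ-algebra.

Hence σ(𝒜) has 16 members: { {}, {r}, {s}, {t}, {p, q}, {r, s}, {r, t}, {s, t}, {p, q, r}, {p, q, s}, {p, q, t}, {r, s, t}, {p, q, r, s}, {p, q, r, t}, {p, q, s, t}, X }.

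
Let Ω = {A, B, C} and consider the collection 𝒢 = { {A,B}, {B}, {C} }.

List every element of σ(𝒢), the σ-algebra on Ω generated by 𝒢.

Seed the family with 𝒢 together with ∅ and Ω: { ∅, {B}, {C}, {A,B}, Ω }.
Pass 1: 2 new —
  {A,C}  = ᶜ of {B}
  {B,C}  = {C} ∪ {B}
  |family| = 7
Pass 2 (1 new):
  {A}  = ᶜ of {B,C}
  |family| = 8
Pass 3: already closed under ᶜ and ∪.

|σ(𝒢)| = 8.  σ(𝒢) = { ∅, {A}, {B}, {C}, {A,B}, {A,C}, {B,C}, Ω }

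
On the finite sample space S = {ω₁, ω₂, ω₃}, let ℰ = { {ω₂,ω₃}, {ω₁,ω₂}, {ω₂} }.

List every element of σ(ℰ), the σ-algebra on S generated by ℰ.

Initial family (5 sets): { {}, {ω₂}, {ω₁,ω₂}, {ω₂,ω₃}, S }.
Step 1 (3 new):
  {ω₁}  = complement {ω₂,ω₃}
  {ω₃}  = complement {ω₁,ω₂}
  {ω₁,ω₃}  = complement {ω₂}
  |family| = 8
Step 2: closed — nothing new.

Therefore σ(ℰ) = { {}, {ω₁}, {ω₂}, {ω₃}, {ω₁,ω₂}, {ω₁,ω₃}, {ω₂,ω₃}, S } (|σ(ℰ)| = 8).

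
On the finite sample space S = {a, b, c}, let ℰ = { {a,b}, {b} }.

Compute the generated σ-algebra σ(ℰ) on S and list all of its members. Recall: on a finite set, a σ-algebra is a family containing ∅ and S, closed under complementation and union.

Seed the family with ℰ together with ∅ and S: { ∅, {b}, {a,b}, S }.
Round 1: +2 →
  {c}  = {a,b}ᶜ
  {a,c}  = {b}ᶜ
  — 6 sets.
Round 2. New:
  {b,c}  = {c} ∪ {b}
  — 7 sets.
Round 3 adds 1:
  {a}  = {b,c}ᶜ
  — 8 sets.
Round 4: closed — nothing new.

σ(ℰ) = { ∅, {a}, {b}, {c}, {a,b}, {a,c}, {b,c}, S }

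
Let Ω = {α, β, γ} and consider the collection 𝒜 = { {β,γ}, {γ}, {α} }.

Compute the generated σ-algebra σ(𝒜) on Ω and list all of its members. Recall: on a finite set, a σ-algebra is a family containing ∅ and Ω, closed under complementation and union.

σ(𝒜) = { {}, {α}, {β}, {γ}, {α,β}, {α,γ}, {β,γ}, Ω }

Working:
Take S₀ = 𝒜 ∪ {∅, Ω} = { {}, {α}, {γ}, {β,γ}, Ω }.
Pass 1. New:
  {α,β}  = {γ}ᶜ
  {α,γ}  = {γ} ∪ {α}
Pass 2 (1 new):
  {β}  = {α,γ}ᶜ
Pass 3 adds nothing — fixpoint reached.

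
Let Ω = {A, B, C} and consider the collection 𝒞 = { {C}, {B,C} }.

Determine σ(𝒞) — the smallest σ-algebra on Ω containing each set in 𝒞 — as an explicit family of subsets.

Begin from { ∅, {C}, {B,C}, Ω } (that is, 𝒞 plus ∅ and Ω).
Pass 1: 2 new —
  {A}  = complement {B,C}
  {A,B}  = complement {C}
  [6 total]
Pass 2 (1 new):
  {A,C}  = {C} ∪ {A}
  [7 total]
Pass 3. New:
  {B}  = complement {A,C}
  [8 total]
Pass 4: closed — nothing new.

Hence σ(𝒞) has 8 members: { ∅, {A}, {B}, {C}, {A,B}, {A,C}, {B,C}, Ω }.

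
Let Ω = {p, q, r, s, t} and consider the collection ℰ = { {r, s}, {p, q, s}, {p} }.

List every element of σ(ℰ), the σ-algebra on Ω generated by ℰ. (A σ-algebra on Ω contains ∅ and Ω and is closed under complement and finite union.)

Start: ℰ ∪ {∅, Ω} = { {}, {p}, {r, s}, {p, q, s}, Ω }.
Iteration 1: +5 →
  {r, t}  = Ω∖{p, q, s}
  {p, q, t}  = Ω∖{r, s}
  {p, r, s}  = {r, s} ∪ {p}
  {p, q, r, s}  = {r, s} ∪ {p, q, s}
  {q, r, s, t}  = Ω∖{p}
  — 10 sets.
Iteration 2. New:
  {t}  = Ω∖{p, q, r, s}
  {q, t}  = Ω∖{p, r, s}
  {p, r, t}  = {r, t} ∪ {p}
  {r, s, t}  = {r, s} ∪ {r, t}
  {p, q, r, t}  = {p, q, t} ∪ {r, t}
  {p, q, s, t}  = {p, q, s} ∪ {p, q, t}
  {p, r, s, t}  = {p, r, s} ∪ {r, t}
  — 17 sets.
Iteration 3 adds 7:
  {q}  = Ω∖{p, r, s, t}
  {r}  = Ω∖{p, q, s, t}
  {s}  = Ω∖{p, q, r, t}
  {p, q}  = Ω∖{r, s, t}
  {p, t}  = {t} ∪ {p}
  {q, s}  = Ω∖{p, r, t}
  {q, r, t}  = {q, t} ∪ {r, t}
  — 24 sets.
Iteration 4: +8 →
  {p, r}  = {r} ∪ {p}
  {p, s}  = Ω∖{q, r, t}
  {q, r}  = {q} ∪ {r}
  {s, t}  = {t} ∪ {s}
  {p, q, r}  = {p, q} ∪ {r}
  {p, s, t}  = {p, t} ∪ {s}
  {q, r, s}  = Ω∖{p, t}
  {q, s, t}  = {q, t} ∪ {s}
  — 32 sets.
Iteration 5 adds nothing — fixpoint reached.

Therefore σ(ℰ) = { {}, {p}, {q}, {r}, {s}, {t}, {p, q}, {p, r}, {p, s}, {p, t}, {q, r}, {q, s}, {q, t}, {r, s}, {r, t}, {s, t}, {p, q, r}, {p, q, s}, {p, q, t}, {p, r, s}, {p, r, t}, {p, s, t}, {q, r, s}, {q, r, t}, {q, s, t}, {r, s, t}, {p, q, r, s}, {p, q, r, t}, {p, q, s, t}, {p, r, s, t}, {q, r, s, t}, Ω } (|σ(ℰ)| = 32).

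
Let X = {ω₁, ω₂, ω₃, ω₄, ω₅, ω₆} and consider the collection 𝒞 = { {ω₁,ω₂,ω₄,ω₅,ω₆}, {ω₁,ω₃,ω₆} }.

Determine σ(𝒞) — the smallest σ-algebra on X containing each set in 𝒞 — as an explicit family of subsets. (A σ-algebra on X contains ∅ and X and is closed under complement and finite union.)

Answer: σ(𝒞) = { {}, {ω₃}, {ω₁,ω₆}, {ω₁,ω₃,ω₆}, {ω₂,ω₄,ω₅}, {ω₂,ω₃,ω₄,ω₅}, {ω₁,ω₂,ω₄,ω₅,ω₆}, X }

Check:
Seed the family with 𝒞 together with ∅ and X: { {}, {ω₁,ω₃,ω₆}, {ω₁,ω₂,ω₄,ω₅,ω₆}, X }.
Step 1: 2 new —
  {ω₃}  = ᶜ of {ω₁,ω₂,ω₄,ω₅,ω₆}
  {ω₂,ω₄,ω₅}  = ᶜ of {ω₁,ω₃,ω₆}
Step 2: 1 new —
  {ω₂,ω₃,ω₄,ω₅}  = {ω₃} ∪ {ω₂,ω₄,ω₅}
Step 3: +1 →
  {ω₁,ω₆}  = ᶜ of {ω₂,ω₃,ω₄,ω₅}
Step 4: already closed under ᶜ and ∪.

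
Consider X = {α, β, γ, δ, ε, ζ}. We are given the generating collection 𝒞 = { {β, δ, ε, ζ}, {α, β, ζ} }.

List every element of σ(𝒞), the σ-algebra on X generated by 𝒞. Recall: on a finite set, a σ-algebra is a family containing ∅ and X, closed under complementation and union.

Begin from { ∅, {α, β, ζ}, {β, δ, ε, ζ}, X } (that is, 𝒞 plus ∅ and X).
Pass 1: 3 new —
  {α, γ}  = X∖{β, δ, ε, ζ}
  {γ, δ, ε}  = X∖{α, β, ζ}
  {α, β, δ, ε, ζ}  = {β, δ, ε, ζ} ∪ {α, β, ζ}
  — 7 sets.
Pass 2. New:
  {γ}  = X∖{α, β, δ, ε, ζ}
  {α, β, γ, ζ}  = {α, γ} ∪ {α, β, ζ}
  {α, γ, δ, ε}  = {γ, δ, ε} ∪ {α, γ}
  {β, γ, δ, ε, ζ}  = {γ, δ, ε} ∪ {β, δ, ε, ζ}
  — 11 sets.
Pass 3 (3 new):
  {α}  = X∖{β, γ, δ, ε, ζ}
  {β, ζ}  = X∖{α, γ, δ, ε}
  {δ, ε}  = X∖{α, β, γ, ζ}
  — 14 sets.
Pass 4: +2 →
  {α, δ, ε}  = {δ, ε} ∪ {α}
  {β, γ, ζ}  = {γ} ∪ {β, ζ}
  — 16 sets.
Pass 5: already closed under ᶜ and ∪.

σ(𝒞) = { ∅, {α}, {γ}, {α, γ}, {β, ζ}, {δ, ε}, {α, β, ζ}, {α, δ, ε}, {β, γ, ζ}, {γ, δ, ε}, {α, β, γ, ζ}, {α, γ, δ, ε}, {β, δ, ε, ζ}, {α, β, δ, ε, ζ}, {β, γ, δ, ε, ζ}, X }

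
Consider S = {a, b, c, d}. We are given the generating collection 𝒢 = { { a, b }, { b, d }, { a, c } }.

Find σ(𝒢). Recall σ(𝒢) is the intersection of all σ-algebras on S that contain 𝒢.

Begin from { {  }, { a, b }, { a, c }, { b, d }, S } (that is, 𝒢 plus ∅ and S).
Round 1. New:
  { c, d }  = ᶜ of { a, b }
  { a, b, c }  = { a, b } ∪ { a, c }
  { a, b, d }  = { a, b } ∪ { b, d }
  |family| = 8
Round 2: 4 new —
  { c }  = ᶜ of { a, b, d }
  { d }  = ᶜ of { a, b, c }
  { a, c, d }  = { c, d } ∪ { a, c }
  { b, c, d }  = { c, d } ∪ { b, d }
  |family| = 12
Round 3. New:
  { a }  = ᶜ of { b, c, d }
  { b }  = ᶜ of { a, c, d }
  |family| = 14
Round 4 adds 2:
  { a, d }  = { d } ∪ { a }
  { b, c }  = { c } ∪ { b }
  |family| = 16
Round 5 adds nothing — fixpoint reached.

σ(𝒢) = { {  }, { a }, { b }, { c }, { d }, { a, b }, { a, c }, { a, d }, { b, c }, { b, d }, { c, d }, { a, b, c }, { a, b, d }, { a, c, d }, { b, c, d }, S }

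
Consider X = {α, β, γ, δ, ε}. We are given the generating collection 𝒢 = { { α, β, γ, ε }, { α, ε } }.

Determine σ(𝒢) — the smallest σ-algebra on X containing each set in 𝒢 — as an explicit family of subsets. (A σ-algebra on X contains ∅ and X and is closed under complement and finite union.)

σ(𝒢) (8 sets): { ∅, { δ }, { α, ε }, { β, γ }, { α, δ, ε }, { β, γ, δ }, { α, β, γ, ε }, X }

Check:
Seed the family with 𝒢 together with ∅ and X: { ∅, { α, ε }, { α, β, γ, ε }, X }.
Iteration 1 (2 new):
  { δ }  = X∖{ α, β, γ, ε }
  { β, γ, δ }  = X∖{ α, ε }
  |family| = 6
Iteration 2: +1 →
  { α, δ, ε }  = { α, ε } ∪ { δ }
  |family| = 7
Iteration 3: 1 new —
  { β, γ }  = X∖{ α, δ, ε }
  |family| = 8
Iteration 4: already closed under ᶜ and ∪.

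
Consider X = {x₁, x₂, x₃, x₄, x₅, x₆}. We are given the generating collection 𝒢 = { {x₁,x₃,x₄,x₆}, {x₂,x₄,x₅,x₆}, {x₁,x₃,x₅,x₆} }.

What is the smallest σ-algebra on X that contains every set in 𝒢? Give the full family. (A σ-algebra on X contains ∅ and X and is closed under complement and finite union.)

σ(𝒢) = { {}, {x₂}, {x₄}, {x₅}, {x₆}, {x₁,x₃}, {x₂,x₄}, {x₂,x₅}, {x₂,x₆}, {x₄,x₅}, {x₄,x₆}, {x₅,x₆}, {x₁,x₂,x₃}, {x₁,x₃,x₄}, {x₁,x₃,x₅}, {x₁,x₃,x₆}, {x₂,x₄,x₅}, {x₂,x₄,x₆}, {x₂,x₅,x₆}, {x₄,x₅,x₆}, {x₁,x₂,x₃,x₄}, {x₁,x₂,x₃,x₅}, {x₁,x₂,x₃,x₆}, {x₁,x₃,x₄,x₅}, {x₁,x₃,x₄,x₆}, {x₁,x₃,x₅,x₆}, {x₂,x₄,x₅,x₆}, {x₁,x₂,x₃,x₄,x₅}, {x₁,x₂,x₃,x₄,x₆}, {x₁,x₂,x₃,x₅,x₆}, {x₁,x₃,x₄,x₅,x₆}, X }

Check:
Start: 𝒢 ∪ {∅, X} = { {}, {x₁,x₃,x₄,x₆}, {x₁,x₃,x₅,x₆}, {x₂,x₄,x₅,x₆}, X }.
Iteration 1 adds 4:
  {x₁,x₃}  = X∖{x₂,x₄,x₅,x₆}
  {x₂,x₄}  = X∖{x₁,x₃,x₅,x₆}
  {x₂,x₅}  = X∖{x₁,x₃,x₄,x₆}
  {x₁,x₃,x₄,x₅,x₆}  = {x₁,x₃,x₅,x₆} ∪ {x₁,x₃,x₄,x₆}
Iteration 2 adds 6:
  {x₂}  = X∖{x₁,x₃,x₄,x₅,x₆}
  {x₂,x₄,x₅}  = {x₂,x₅} ∪ {x₂,x₄}
  {x₁,x₂,x₃,x₄}  = {x₁,x₃} ∪ {x₂,x₄}
  {x₁,x₂,x₃,x₅}  = {x₂,x₅} ∪ {x₁,x₃}
  {x₁,x₂,x₃,x₄,x₆}  = {x₁,x₃,x₄,x₆} ∪ {x₂,x₄}
  {x₁,x₂,x₃,x₅,x₆}  = {x₁,x₃,x₅,x₆} ∪ {x₂,x₅}
Iteration 3. New:
  {x₄}  = X∖{x₁,x₂,x₃,x₅,x₆}
  {x₅}  = X∖{x₁,x₂,x₃,x₄,x₆}
  {x₄,x₆}  = X∖{x₁,x₂,x₃,x₅}
  {x₅,x₆}  = X∖{x₁,x₂,x₃,x₄}
  {x₁,x₂,x₃}  = {x₁,x₃} ∪ {x₂}
  {x₁,x₃,x₆}  = X∖{x₂,x₄,x₅}
  {x₁,x₂,x₃,x₄,x₅}  = {x₂,x₅} ∪ {x₁,x₂,x₃,x₄}
Iteration 4 (8 new):
  {x₆}  = X∖{x₁,x₂,x₃,x₄,x₅}
  {x₄,x₅}  = {x₅} ∪ {x₄}
  {x₁,x₃,x₄}  = {x₁,x₃} ∪ {x₄}
  {x₁,x₃,x₅}  = {x₁,x₃} ∪ {x₅}
  {x₂,x₄,x₆}  = {x₂} ∪ {x₄,x₆}
  {x₂,x₅,x₆}  = {x₂,x₅} ∪ {x₅,x₆}
  {x₄,x₅,x₆}  = X∖{x₁,x₂,x₃}
  {x₁,x₂,x₃,x₆}  = {x₁,x₃,x₆} ∪ {x₂}
Iteration 5 adds 2:
  {x₂,x₆}  = {x₂} ∪ {x₆}
  {x₁,x₃,x₄,x₅}  = {x₁,x₃,x₅} ∪ {x₄,x₅}
Iteration 6 adds nothing — fixpoint reached.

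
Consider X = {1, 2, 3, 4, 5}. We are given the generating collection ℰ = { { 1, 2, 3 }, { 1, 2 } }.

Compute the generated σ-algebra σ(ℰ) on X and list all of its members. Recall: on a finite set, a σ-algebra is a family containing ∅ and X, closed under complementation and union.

Seed the family with ℰ together with ∅ and X: { {}, { 1, 2 }, { 1, 2, 3 }, X }.
Round 1. New:
  { 4, 5 }  = X∖{ 1, 2, 3 }
  { 3, 4, 5 }  = X∖{ 1, 2 }
  |family| = 6
Round 2 adds 1:
  { 1, 2, 4, 5 }  = { 4, 5 } ∪ { 1, 2 }
  |family| = 7
Round 3 adds 1:
  { 3 }  = X∖{ 1, 2, 4, 5 }
  |family| = 8
Round 4 adds nothing — fixpoint reached.

σ(ℰ) = { {}, { 3 }, { 1, 2 }, { 4, 5 }, { 1, 2, 3 }, { 3, 4, 5 }, { 1, 2, 4, 5 }, X }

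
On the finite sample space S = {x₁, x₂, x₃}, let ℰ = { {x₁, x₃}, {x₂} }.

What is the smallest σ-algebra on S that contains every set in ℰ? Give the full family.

Begin from { ∅, {x₂}, {x₁, x₃}, S } (that is, ℰ plus ∅ and S).
Step 1: already closed under ᶜ and ∪.

σ(ℰ) = { ∅, {x₂}, {x₁, x₃}, S }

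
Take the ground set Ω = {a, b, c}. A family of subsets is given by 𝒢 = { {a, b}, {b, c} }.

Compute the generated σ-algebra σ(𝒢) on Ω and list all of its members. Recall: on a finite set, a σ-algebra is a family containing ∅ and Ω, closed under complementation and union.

Start: 𝒢 ∪ {∅, Ω} = { {}, {a, b}, {b, c}, Ω }.
Iteration 1: +2 →
  {a}  = Ω∖{b, c}
  {c}  = Ω∖{a, b}
  [6 total]
Iteration 2: 1 new —
  {a, c}  = {c} ∪ {a}
  [7 total]
Iteration 3: +1 →
  {b}  = Ω∖{a, c}
  [8 total]
After Iteration 4 the family is unchanged; done.

σ(𝒢) = { {}, {a}, {b}, {c}, {a, b}, {a, c}, {b, c}, Ω }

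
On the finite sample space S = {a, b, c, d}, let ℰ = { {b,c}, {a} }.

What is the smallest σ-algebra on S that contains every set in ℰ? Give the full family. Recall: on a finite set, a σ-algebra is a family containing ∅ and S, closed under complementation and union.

|σ(ℰ)| = 8.  σ(ℰ) = { {}, {a}, {d}, {a,d}, {b,c}, {a,b,c}, {b,c,d}, S }

Check:
Start: ℰ ∪ {∅, S} = { {}, {a}, {b,c}, S }.
Iteration 1 (3 new):
  {a,d}  = {b,c}ᶜ
  {a,b,c}  = {a} ∪ {b,c}
  {b,c,d}  = {a}ᶜ
  — 7 sets.
Iteration 2: +1 →
  {d}  = {a,b,c}ᶜ
  — 8 sets.
Iteration 3: no new sets; the family is a σ-algebra.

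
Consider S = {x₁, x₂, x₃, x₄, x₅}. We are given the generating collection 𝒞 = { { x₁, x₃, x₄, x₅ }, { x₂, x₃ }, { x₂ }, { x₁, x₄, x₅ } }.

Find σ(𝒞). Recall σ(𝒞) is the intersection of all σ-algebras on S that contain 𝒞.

Start: 𝒞 ∪ {∅, S} = { {}, { x₂ }, { x₂, x₃ }, { x₁, x₄, x₅ }, { x₁, x₃, x₄, x₅ }, S }.
Pass 1: 1 new —
  { x₁, x₂, x₄, x₅ }  = { x₁, x₄, x₅ } ∪ { x₂ }
  |family| = 7
Pass 2 (1 new):
  { x₃ }  = { x₁, x₂, x₄, x₅ }ᶜ
  |family| = 8
Pass 3: stable.

Hence σ(𝒞) has 8 members: { {}, { x₂ }, { x₃ }, { x₂, x₃ }, { x₁, x₄, x₅ }, { x₁, x₂, x₄, x₅ }, { x₁, x₃, x₄, x₅ }, S }.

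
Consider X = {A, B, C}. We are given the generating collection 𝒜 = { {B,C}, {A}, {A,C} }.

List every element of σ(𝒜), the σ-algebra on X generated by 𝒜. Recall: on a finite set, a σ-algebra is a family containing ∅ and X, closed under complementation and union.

Answer: σ(𝒜) = { {}, {A}, {B}, {C}, {A,B}, {A,C}, {B,C}, X }

Derivation:
Start: 𝒜 ∪ {∅, X} = { {}, {A}, {A,C}, {B,C}, X }.
Step 1 adds 1:
  {B}  = ᶜ of {A,C}
  [6 total]
Step 2: +1 →
  {A,B}  = {B} ∪ {A}
  [7 total]
Step 3 (1 new):
  {C}  = ᶜ of {A,B}
  [8 total]
Step 4: already closed under ᶜ and ∪.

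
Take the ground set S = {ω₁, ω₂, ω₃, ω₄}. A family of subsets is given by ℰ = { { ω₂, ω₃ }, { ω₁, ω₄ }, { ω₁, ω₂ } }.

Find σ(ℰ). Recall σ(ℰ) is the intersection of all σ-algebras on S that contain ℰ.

σ(ℰ) (16 sets): { {}, { ω₁ }, { ω₂ }, { ω₃ }, { ω₄ }, { ω₁, ω₂ }, { ω₁, ω₃ }, { ω₁, ω₄ }, { ω₂, ω₃ }, { ω₂, ω₄ }, { ω₃, ω₄ }, { ω₁, ω₂, ω₃ }, { ω₁, ω₂, ω₄ }, { ω₁, ω₃, ω₄ }, { ω₂, ω₃, ω₄ }, S }

Trace:
Start: ℰ ∪ {∅, S} = { {}, { ω₁, ω₂ }, { ω₁, ω₄ }, { ω₂, ω₃ }, S }.
Iteration 1 adds 3:
  { ω₃, ω₄ }  = { ω₁, ω₂ }ᶜ
  { ω₁, ω₂, ω₃ }  = { ω₂, ω₃ } ∪ { ω₁, ω₂ }
  { ω₁, ω₂, ω₄ }  = { ω₁, ω₄ } ∪ { ω₁, ω₂ }
  [8 total]
Iteration 2. New:
  { ω₃ }  = { ω₁, ω₂, ω₄ }ᶜ
  { ω₄ }  = { ω₁, ω₂, ω₃ }ᶜ
  { ω₁, ω₃, ω₄ }  = { ω₃, ω₄ } ∪ { ω₁, ω₄ }
  { ω₂, ω₃, ω₄ }  = { ω₃, ω₄ } ∪ { ω₂, ω₃ }
  [12 total]
Iteration 3. New:
  { ω₁ }  = { ω₂, ω₃, ω₄ }ᶜ
  { ω₂ }  = { ω₁, ω₃, ω₄ }ᶜ
  [14 total]
Iteration 4. New:
  { ω₁, ω₃ }  = { ω₃ } ∪ { ω₁ }
  { ω₂, ω₄ }  = { ω₄ } ∪ { ω₂ }
  [16 total]
After Iteration 5 the family is unchanged; done.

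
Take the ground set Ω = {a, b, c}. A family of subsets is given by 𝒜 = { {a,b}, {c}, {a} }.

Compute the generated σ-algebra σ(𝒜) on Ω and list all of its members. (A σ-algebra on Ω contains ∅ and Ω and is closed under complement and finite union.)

|σ(𝒜)| = 8.  σ(𝒜) = { {}, {a}, {b}, {c}, {a,b}, {a,c}, {b,c}, Ω }

Check:
Begin from { {}, {a}, {c}, {a,b}, Ω } (that is, 𝒜 plus ∅ and Ω).
Pass 1. New:
  {a,c}  = {c} ∪ {a}
  {b,c}  = {a}ᶜ
Pass 2. New:
  {b}  = {a,c}ᶜ
Pass 3: closed — nothing new.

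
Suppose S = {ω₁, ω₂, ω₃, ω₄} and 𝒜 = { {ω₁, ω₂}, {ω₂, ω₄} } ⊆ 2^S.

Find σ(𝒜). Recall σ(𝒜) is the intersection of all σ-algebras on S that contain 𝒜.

Start: 𝒜 ∪ {∅, S} = { {}, {ω₁, ω₂}, {ω₂, ω₄}, S }.
Step 1 adds 3:
  {ω₁, ω₃}  = ᶜ of {ω₂, ω₄}
  {ω₃, ω₄}  = ᶜ of {ω₁, ω₂}
  {ω₁, ω₂, ω₄}  = {ω₁, ω₂} ∪ {ω₂, ω₄}
  [7 total]
Step 2 (4 new):
  {ω₃}  = ᶜ of {ω₁, ω₂, ω₄}
  {ω₁, ω₂, ω₃}  = {ω₁, ω₂} ∪ {ω₁, ω₃}
  {ω₁, ω₃, ω₄}  = {ω₃, ω₄} ∪ {ω₁, ω₃}
  {ω₂, ω₃, ω₄}  = {ω₃, ω₄} ∪ {ω₂, ω₄}
  [11 total]
Step 3. New:
  {ω₁}  = ᶜ of {ω₂, ω₃, ω₄}
  {ω₂}  = ᶜ of {ω₁, ω₃, ω₄}
  {ω₄}  = ᶜ of {ω₁, ω₂, ω₃}
  [14 total]
Step 4. New:
  {ω₁, ω₄}  = {ω₄} ∪ {ω₁}
  {ω₂, ω₃}  = {ω₃} ∪ {ω₂}
  [16 total]
Step 5: already closed under ᶜ and ∪.

|σ(𝒜)| = 16.  σ(𝒜) = { {}, {ω₁}, {ω₂}, {ω₃}, {ω₄}, {ω₁, ω₂}, {ω₁, ω₃}, {ω₁, ω₄}, {ω₂, ω₃}, {ω₂, ω₄}, {ω₃, ω₄}, {ω₁, ω₂, ω₃}, {ω₁, ω₂, ω₄}, {ω₁, ω₃, ω₄}, {ω₂, ω₃, ω₄}, S }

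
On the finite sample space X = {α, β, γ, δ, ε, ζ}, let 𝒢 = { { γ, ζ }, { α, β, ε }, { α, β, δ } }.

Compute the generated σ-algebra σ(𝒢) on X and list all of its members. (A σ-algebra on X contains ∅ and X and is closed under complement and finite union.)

Answer: σ(𝒢) = { {}, { δ }, { ε }, { α, β }, { γ, ζ }, { δ, ε }, { α, β, δ }, { α, β, ε }, { γ, δ, ζ }, { γ, ε, ζ }, { α, β, γ, ζ }, { α, β, δ, ε }, { γ, δ, ε, ζ }, { α, β, γ, δ, ζ }, { α, β, γ, ε, ζ }, X }

Working:
Seed the family with 𝒢 together with ∅ and X: { {}, { γ, ζ }, { α, β, δ }, { α, β, ε }, X }.
Iteration 1: 5 new —
  { γ, δ, ζ }  = { α, β, ε }ᶜ
  { γ, ε, ζ }  = { α, β, δ }ᶜ
  { α, β, δ, ε }  = { γ, ζ }ᶜ
  { α, β, γ, δ, ζ }  = { γ, ζ } ∪ { α, β, δ }
  { α, β, γ, ε, ζ }  = { α, β, ε } ∪ { γ, ζ }
Iteration 2. New:
  { δ }  = { α, β, γ, ε, ζ }ᶜ
  { ε }  = { α, β, γ, δ, ζ }ᶜ
  { γ, δ, ε, ζ }  = { γ, ε, ζ } ∪ { γ, δ, ζ }
Iteration 3 (2 new):
  { α, β }  = { γ, δ, ε, ζ }ᶜ
  { δ, ε }  = { δ } ∪ { ε }
Iteration 4 (1 new):
  { α, β, γ, ζ }  = { δ, ε }ᶜ
Iteration 5 adds nothing — fixpoint reached.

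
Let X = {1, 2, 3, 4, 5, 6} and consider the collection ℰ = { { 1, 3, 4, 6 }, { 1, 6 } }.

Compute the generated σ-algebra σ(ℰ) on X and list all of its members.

Seed the family with ℰ together with ∅ and X: { {  }, { 1, 6 }, { 1, 3, 4, 6 }, X }.
Round 1 adds 2:
  { 2, 5 }  = { 1, 3, 4, 6 }ᶜ
  { 2, 3, 4, 5 }  = { 1, 6 }ᶜ
Round 2 (1 new):
  { 1, 2, 5, 6 }  = { 2, 5 } ∪ { 1, 6 }
Round 3. New:
  { 3, 4 }  = { 1, 2, 5, 6 }ᶜ
Round 4: closed — nothing new.

Therefore σ(ℰ) = { {  }, { 1, 6 }, { 2, 5 }, { 3, 4 }, { 1, 2, 5, 6 }, { 1, 3, 4, 6 }, { 2, 3, 4, 5 }, X } (|σ(ℰ)| = 8).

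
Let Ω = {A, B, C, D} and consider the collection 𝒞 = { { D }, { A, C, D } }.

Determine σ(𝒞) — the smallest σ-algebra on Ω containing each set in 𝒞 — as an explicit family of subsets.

σ(𝒞) = { ∅, { B }, { D }, { A, C }, { B, D }, { A, B, C }, { A, C, D }, Ω }

Check:
Initial family (4 sets): { ∅, { D }, { A, C, D }, Ω }.
Step 1. New:
  { B }  = ᶜ of { A, C, D }
  { A, B, C }  = ᶜ of { D }
  (now 6)
Step 2: 1 new —
  { B, D }  = { D } ∪ { B }
  (now 7)
Step 3 adds 1:
  { A, C }  = ᶜ of { B, D }
  (now 8)
Step 4: already closed under ᶜ and ∪.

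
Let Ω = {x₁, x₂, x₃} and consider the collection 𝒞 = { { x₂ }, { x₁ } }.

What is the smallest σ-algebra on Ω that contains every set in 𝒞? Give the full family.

Initial family (4 sets): { {  }, { x₁ }, { x₂ }, Ω }.
Round 1: 3 new —
  { x₁, x₂ }  = { x₂ } ∪ { x₁ }
  { x₁, x₃ }  = complement { x₂ }
  { x₂, x₃ }  = complement { x₁ }
  — 7 sets.
Round 2. New:
  { x₃ }  = complement { x₁, x₂ }
  — 8 sets.
Round 3: stable.

Therefore σ(𝒞) = { {  }, { x₁ }, { x₂ }, { x₃ }, { x₁, x₂ }, { x₁, x₃ }, { x₂, x₃ }, Ω } (|σ(𝒞)| = 8).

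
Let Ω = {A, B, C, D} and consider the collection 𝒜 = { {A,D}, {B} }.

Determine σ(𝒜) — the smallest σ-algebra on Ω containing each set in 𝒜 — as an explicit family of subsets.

σ(𝒜) (8 sets): { ∅, {B}, {C}, {A,D}, {B,C}, {A,B,D}, {A,C,D}, Ω }

Derivation:
Seed the family with 𝒜 together with ∅ and Ω: { ∅, {B}, {A,D}, Ω }.
Pass 1: 3 new —
  {B,C}  = complement {A,D}
  {A,B,D}  = {B} ∪ {A,D}
  {A,C,D}  = complement {B}
  |family| = 7
Pass 2 (1 new):
  {C}  = complement {A,B,D}
  |family| = 8
Pass 3 adds nothing — fixpoint reached.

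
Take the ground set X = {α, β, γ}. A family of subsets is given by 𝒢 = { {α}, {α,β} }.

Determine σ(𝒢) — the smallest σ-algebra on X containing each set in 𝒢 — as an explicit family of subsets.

Seed the family with 𝒢 together with ∅ and X: { {}, {α}, {α,β}, X }.
Round 1: 2 new —
  {γ}  = complement {α,β}
  {β,γ}  = complement {α}
  — 6 sets.
Round 2: 1 new —
  {α,γ}  = {γ} ∪ {α}
  — 7 sets.
Round 3: +1 →
  {β}  = complement {α,γ}
  — 8 sets.
Round 4: no new sets; the family is a σ-algebra.

Hence σ(𝒢) has 8 members: { {}, {α}, {β}, {γ}, {α,β}, {α,γ}, {β,γ}, X }.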